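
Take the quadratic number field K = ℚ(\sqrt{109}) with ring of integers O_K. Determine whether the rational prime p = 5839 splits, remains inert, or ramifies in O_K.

109 mod 4 = 1, hence disc K = 109 and O_K = ℤ[(1+√109)/2].
disc(K) = 109 is not divisible by 5839; 5839 is unramified.
Euler's criterion: 109^2919 mod 5839 = 5838. Thus (109|5839) = -1.
(109/5839) = -1, so 5839 is inert.

p is inert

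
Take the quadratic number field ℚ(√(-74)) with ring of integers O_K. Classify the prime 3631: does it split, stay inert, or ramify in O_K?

3631 splits in O_K

-74 mod 4 = 2, hence disc K = 4·(-74) = -296 and O_K = ℤ[√-74].
Since gcd(3631, -296) = 1 the prime 3631 does not ramify.
Euler's criterion: (-74)^1815 mod 3631 = 1. Thus (-74|3631) = 1.
d is a quadratic residue mod p, hence 3631 splits in O_K.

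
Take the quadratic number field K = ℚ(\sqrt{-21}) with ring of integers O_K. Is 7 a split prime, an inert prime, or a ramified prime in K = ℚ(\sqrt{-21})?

ramified

-21 mod 4 = 3, hence disc K = 4·(-21) = -84 and O_K = ℤ[√-21].
7 divides disc(K) = -84, so 7 ramifies.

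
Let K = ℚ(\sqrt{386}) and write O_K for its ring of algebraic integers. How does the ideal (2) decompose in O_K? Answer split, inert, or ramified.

ramified — (2) = 𝔭²

Since 386 ≢ 1 mod 4, the ring of integers is ℤ[√386] with discriminant 4·386 = 1544.
disc(K) = 1544 = 2·772, so p = 2 is ramified.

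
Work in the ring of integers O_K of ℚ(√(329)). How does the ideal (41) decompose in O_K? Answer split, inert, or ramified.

d = 329 ≡ 1 (mod 4), so O_K = ℤ[(1+√329)/2] and disc(K) = d = 329.
disc(K) = 329 is not divisible by 41; 41 is unramified.
Euler's criterion: 329^20 mod 41 = 1. Thus (329|41) = 1.
Legendre symbol 1 ⇒ 41 is split.

splits completely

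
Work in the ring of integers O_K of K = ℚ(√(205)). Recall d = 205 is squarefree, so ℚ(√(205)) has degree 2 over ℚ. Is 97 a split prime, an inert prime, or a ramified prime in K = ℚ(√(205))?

205 mod 4 = 1, hence disc K = 205 and O_K = ℤ[(1+√205)/2].
97 ∤ 205, so 97 is unramified.
Legendre symbol by Euler's criterion: (205/97) ≡ 205^48 ≡ 1 (mod 97), i.e. (205/97) = 1.
(205/97) = 1, so 97 splits.

97 splits in O_K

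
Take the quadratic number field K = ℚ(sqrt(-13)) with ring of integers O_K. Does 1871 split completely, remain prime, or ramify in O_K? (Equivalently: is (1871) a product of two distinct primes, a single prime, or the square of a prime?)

p is inert

Since -13 ≢ 1 mod 4, the ring of integers is ℤ[√-13] with discriminant 4·(-13) = -52.
Since gcd(1871, -52) = 1 the prime 1871 does not ramify.
Legendre symbol by Euler's criterion: (-13/1871) ≡ (-13)^935 ≡ 1870 (mod 1871), i.e. (-13/1871) = -1.
Legendre symbol -1 ⇒ 1871 is inert.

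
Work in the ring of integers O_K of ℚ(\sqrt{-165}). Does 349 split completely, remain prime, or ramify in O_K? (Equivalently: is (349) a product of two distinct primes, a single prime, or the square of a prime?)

-165 mod 4 = 3, hence disc K = 4·(-165) = -660 and O_K = ℤ[√-165].
disc(K) = -660 is not divisible by 349; 349 is unramified.
(-165/349) = 184^174 mod 349 = 348, giving Legendre symbol -1.
Legendre symbol -1 ⇒ 349 is inert.

349 remains inert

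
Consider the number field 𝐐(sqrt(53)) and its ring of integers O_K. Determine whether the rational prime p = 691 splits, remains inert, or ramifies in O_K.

d = 53 ≡ 1 (mod 4), so O_K = ℤ[(1+√53)/2] and disc(K) = d = 53.
disc(K) = 53 is not divisible by 691; 691 is unramified.
Compute (53/691) via Euler: 53^((691-1)/2) mod 691 = 690, so (53/691) = -1.
(53/691) = -1, so 691 is inert.

remains prime (inert)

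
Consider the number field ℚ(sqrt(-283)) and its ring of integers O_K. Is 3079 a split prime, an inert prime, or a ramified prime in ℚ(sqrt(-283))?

d = -283 ≡ 1 (mod 4), so O_K = ℤ[(1+√-283)/2] and disc(K) = d = -283.
Since gcd(3079, -283) = 1 the prime 3079 does not ramify.
Euler's criterion: (-283)^1539 mod 3079 = 3078. Thus (-283|3079) = -1.
(-283/3079) = -1, so 3079 is inert.

p is inert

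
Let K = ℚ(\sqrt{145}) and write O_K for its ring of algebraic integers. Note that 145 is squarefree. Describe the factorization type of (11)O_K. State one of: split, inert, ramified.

11 remains inert

145 mod 4 = 1, hence disc K = 145 and O_K = ℤ[(1+√145)/2].
11 ∤ 145, so 11 is unramified.
(145/11) = 2^5 mod 11 = 10, giving Legendre symbol -1.
d is a non-residue mod p, hence 11 remains inert in O_K.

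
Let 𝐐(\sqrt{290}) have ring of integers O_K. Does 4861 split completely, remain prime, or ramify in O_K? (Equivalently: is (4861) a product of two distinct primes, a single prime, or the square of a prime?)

splits completely

290 mod 4 = 2, hence disc K = 4·290 = 1160 and O_K = ℤ[√290].
Since gcd(4861, 1160) = 1 the prime 4861 does not ramify.
Legendre symbol by Euler's criterion: (290/4861) ≡ 290^2430 ≡ 1 (mod 4861), i.e. (290/4861) = 1.
(290/4861) = 1, so 4861 splits.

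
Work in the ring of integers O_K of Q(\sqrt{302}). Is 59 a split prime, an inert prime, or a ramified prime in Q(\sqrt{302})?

p splits

302 mod 4 = 2, hence disc K = 4·302 = 1208 and O_K = ℤ[√302].
disc(K) = 1208 is not divisible by 59; 59 is unramified.
(302/59) = 7^29 mod 59 = 1, giving Legendre symbol 1.
(302/59) = 1, so 59 splits.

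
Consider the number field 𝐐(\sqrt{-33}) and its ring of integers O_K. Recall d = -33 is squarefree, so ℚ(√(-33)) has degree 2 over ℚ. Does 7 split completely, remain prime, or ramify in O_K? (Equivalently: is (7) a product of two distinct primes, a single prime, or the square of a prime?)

Since -33 ≢ 1 mod 4, the ring of integers is ℤ[√-33] with discriminant 4·(-33) = -132.
disc(K) = -132 is not divisible by 7; 7 is unramified.
Compute (-33/7) via Euler: 2^((7-1)/2) mod 7 = 1, so (-33/7) = 1.
(-33/7) = 1, so 7 splits.

p splits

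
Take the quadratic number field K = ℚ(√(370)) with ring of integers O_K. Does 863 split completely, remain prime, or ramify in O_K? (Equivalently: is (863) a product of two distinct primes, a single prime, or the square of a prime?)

inert — (863) stays prime in O_K

d = 370 ≡ 2 (mod 4), so O_K = ℤ[√370] and disc(K) = 4d = 1480.
863 ∤ 1480, so 863 is unramified.
Compute (370/863) via Euler: 370^((863-1)/2) mod 863 = 862, so (370/863) = -1.
Legendre symbol -1 ⇒ 863 is inert.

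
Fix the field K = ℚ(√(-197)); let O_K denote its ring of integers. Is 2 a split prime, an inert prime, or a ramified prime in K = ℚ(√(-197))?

ramified

d = -197 ≡ 3 (mod 4), so O_K = ℤ[√-197] and disc(K) = 4d = -788.
2 divides disc(K) = -788, so 2 ramifies.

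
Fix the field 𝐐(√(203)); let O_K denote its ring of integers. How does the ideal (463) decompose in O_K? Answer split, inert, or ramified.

463 remains inert

203 mod 4 = 3, hence disc K = 4·203 = 812 and O_K = ℤ[√203].
Since gcd(463, 812) = 1 the prime 463 does not ramify.
Euler's criterion: 203^231 mod 463 = 462. Thus (203|463) = -1.
(203/463) = -1, so 463 is inert.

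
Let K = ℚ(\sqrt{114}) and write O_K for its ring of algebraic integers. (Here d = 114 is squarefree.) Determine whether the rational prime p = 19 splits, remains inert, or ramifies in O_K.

Since 114 ≢ 1 mod 4, the ring of integers is ℤ[√114] with discriminant 4·114 = 456.
disc(K) = 456 = 19·24, so p = 19 is ramified.

ramified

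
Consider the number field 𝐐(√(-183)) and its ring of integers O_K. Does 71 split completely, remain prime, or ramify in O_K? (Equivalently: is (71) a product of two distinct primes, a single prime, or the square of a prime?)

d = -183 ≡ 1 (mod 4), so O_K = ℤ[(1+√-183)/2] and disc(K) = d = -183.
71 ∤ -183, so 71 is unramified.
Legendre symbol by Euler's criterion: (-183/71) ≡ (-183)^35 ≡ 1 (mod 71), i.e. (-183/71) = 1.
Legendre symbol 1 ⇒ 71 is split.

71 splits in O_K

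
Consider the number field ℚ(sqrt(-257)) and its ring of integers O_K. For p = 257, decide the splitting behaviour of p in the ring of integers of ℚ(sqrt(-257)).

257 is ramified

d = -257 ≡ 3 (mod 4), so O_K = ℤ[√-257] and disc(K) = 4d = -1028.
disc(K) = -1028 = 257·(-4), so p = 257 is ramified.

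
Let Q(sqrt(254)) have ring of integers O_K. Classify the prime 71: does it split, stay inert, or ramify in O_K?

Since 254 ≢ 1 mod 4, the ring of integers is ℤ[√254] with discriminant 4·254 = 1016.
71 ∤ 1016, so 71 is unramified.
(254/71) = 41^35 mod 71 = 70, giving Legendre symbol -1.
(254/71) = -1, so 71 is inert.

remains prime (inert)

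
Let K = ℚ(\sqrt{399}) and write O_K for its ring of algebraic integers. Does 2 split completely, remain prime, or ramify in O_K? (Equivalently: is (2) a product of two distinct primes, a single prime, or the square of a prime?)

ramified — (2) = 𝔭²

399 mod 4 = 3, hence disc K = 4·399 = 1596 and O_K = ℤ[√399].
disc(K) = 1596 = 2·798, so p = 2 is ramified.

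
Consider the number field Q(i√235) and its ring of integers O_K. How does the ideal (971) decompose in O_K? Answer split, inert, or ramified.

Since -235 ≡ 1 mod 4, the ring of integers is ℤ[(1+√-235)/2] with discriminant -235.
971 ∤ -235, so 971 is unramified.
Legendre symbol by Euler's criterion: (-235/971) ≡ (-235)^485 ≡ 970 (mod 971), i.e. (-235/971) = -1.
(-235/971) = -1, so 971 is inert.

inert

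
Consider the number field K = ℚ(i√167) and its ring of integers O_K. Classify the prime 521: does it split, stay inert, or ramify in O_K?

p is inert

d = -167 ≡ 1 (mod 4), so O_K = ℤ[(1+√-167)/2] and disc(K) = d = -167.
521 ∤ -167, so 521 is unramified.
Compute (-167/521) via Euler: 354^((521-1)/2) mod 521 = 520, so (-167/521) = -1.
Legendre symbol -1 ⇒ 521 is inert.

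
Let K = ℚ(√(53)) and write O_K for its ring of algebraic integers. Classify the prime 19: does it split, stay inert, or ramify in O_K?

19 remains inert

Since 53 ≡ 1 mod 4, the ring of integers is ℤ[(1+√53)/2] with discriminant 53.
19 ∤ 53, so 19 is unramified.
(53/19) = 15^9 mod 19 = 18, giving Legendre symbol -1.
d is a non-residue mod p, hence 19 remains inert in O_K.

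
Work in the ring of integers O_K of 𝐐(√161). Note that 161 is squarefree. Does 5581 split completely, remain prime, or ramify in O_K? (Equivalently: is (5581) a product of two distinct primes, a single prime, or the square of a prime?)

161 mod 4 = 1, hence disc K = 161 and O_K = ℤ[(1+√161)/2].
disc(K) = 161 is not divisible by 5581; 5581 is unramified.
Legendre symbol by Euler's criterion: (161/5581) ≡ 161^2790 ≡ 5580 (mod 5581), i.e. (161/5581) = -1.
d is a non-residue mod p, hence 5581 remains inert in O_K.

remains prime (inert)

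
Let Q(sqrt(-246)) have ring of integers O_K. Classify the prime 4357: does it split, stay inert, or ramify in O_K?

d = -246 ≡ 2 (mod 4), so O_K = ℤ[√-246] and disc(K) = 4d = -984.
4357 ∤ -984, so 4357 is unramified.
Euler's criterion: (-246)^2178 mod 4357 = 1. Thus (-246|4357) = 1.
(-246/4357) = 1, so 4357 splits.

p splits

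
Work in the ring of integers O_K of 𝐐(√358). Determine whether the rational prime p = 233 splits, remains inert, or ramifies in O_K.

358 mod 4 = 2, hence disc K = 4·358 = 1432 and O_K = ℤ[√358].
Since gcd(233, 1432) = 1 the prime 233 does not ramify.
Legendre symbol by Euler's criterion: (358/233) ≡ 358^116 ≡ 232 (mod 233), i.e. (358/233) = -1.
(358/233) = -1, so 233 is inert.

remains prime (inert)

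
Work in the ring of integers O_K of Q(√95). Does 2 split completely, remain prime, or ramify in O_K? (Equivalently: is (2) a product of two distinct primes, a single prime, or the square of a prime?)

ramified — (2) = 𝔭²

95 mod 4 = 3, hence disc K = 4·95 = 380 and O_K = ℤ[√95].
Ramification test: 2 | 380. The prime 2 ramifies in K.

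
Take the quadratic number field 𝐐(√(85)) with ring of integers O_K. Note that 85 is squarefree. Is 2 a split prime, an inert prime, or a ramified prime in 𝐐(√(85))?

inert — (2) stays prime in O_K

d = 85 ≡ 1 (mod 4), so O_K = ℤ[(1+√85)/2] and disc(K) = d = 85.
2 ∤ 85, so 2 is unramified.
d ≡ 5 (mod 8); the supplementary law gives 2 inert.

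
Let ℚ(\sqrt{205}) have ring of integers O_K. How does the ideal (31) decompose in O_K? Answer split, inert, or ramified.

p splits

d = 205 ≡ 1 (mod 4), so O_K = ℤ[(1+√205)/2] and disc(K) = d = 205.
disc(K) = 205 is not divisible by 31; 31 is unramified.
(205/31) = 19^15 mod 31 = 1, giving Legendre symbol 1.
(205/31) = 1, so 31 splits.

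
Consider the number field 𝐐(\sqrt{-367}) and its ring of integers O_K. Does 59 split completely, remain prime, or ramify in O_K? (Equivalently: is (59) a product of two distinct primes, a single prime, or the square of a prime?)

-367 mod 4 = 1, hence disc K = -367 and O_K = ℤ[(1+√-367)/2].
Since gcd(59, -367) = 1 the prime 59 does not ramify.
Compute (-367/59) via Euler: 46^((59-1)/2) mod 59 = 1, so (-367/59) = 1.
Legendre symbol 1 ⇒ 59 is split.

split — (59) = 𝔭₁𝔭₂ with 𝔭₁ ≠ 𝔭₂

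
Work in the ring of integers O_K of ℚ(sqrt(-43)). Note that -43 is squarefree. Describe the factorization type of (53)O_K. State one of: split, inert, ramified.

split — (53) = 𝔭₁𝔭₂ with 𝔭₁ ≠ 𝔭₂

d = -43 ≡ 1 (mod 4), so O_K = ℤ[(1+√-43)/2] and disc(K) = d = -43.
53 ∤ -43, so 53 is unramified.
Compute (-43/53) via Euler: 10^((53-1)/2) mod 53 = 1, so (-43/53) = 1.
(-43/53) = 1, so 53 splits.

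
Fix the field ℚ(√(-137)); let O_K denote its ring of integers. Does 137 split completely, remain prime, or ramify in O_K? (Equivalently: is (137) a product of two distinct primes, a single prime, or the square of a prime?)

d = -137 ≡ 3 (mod 4), so O_K = ℤ[√-137] and disc(K) = 4d = -548.
137 divides disc(K) = -548, so 137 ramifies.

p ramifies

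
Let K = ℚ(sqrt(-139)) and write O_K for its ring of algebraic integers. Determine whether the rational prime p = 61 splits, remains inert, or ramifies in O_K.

-139 mod 4 = 1, hence disc K = -139 and O_K = ℤ[(1+√-139)/2].
61 ∤ -139, so 61 is unramified.
Compute (-139/61) via Euler: 44^((61-1)/2) mod 61 = 60, so (-139/61) = -1.
d is a non-residue mod p, hence 61 remains inert in O_K.

inert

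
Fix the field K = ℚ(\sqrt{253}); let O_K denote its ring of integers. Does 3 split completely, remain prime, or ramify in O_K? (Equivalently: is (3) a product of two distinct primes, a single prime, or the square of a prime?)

Since 253 ≡ 1 mod 4, the ring of integers is ℤ[(1+√253)/2] with discriminant 253.
Since gcd(3, 253) = 1 the prime 3 does not ramify.
Compute (253/3) via Euler: 1^((3-1)/2) mod 3 = 1, so (253/3) = 1.
(253/3) = 1, so 3 splits.

p splits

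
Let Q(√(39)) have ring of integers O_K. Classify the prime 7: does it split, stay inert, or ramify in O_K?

splits completely

39 mod 4 = 3, hence disc K = 4·39 = 156 and O_K = ℤ[√39].
disc(K) = 156 is not divisible by 7; 7 is unramified.
Legendre symbol by Euler's criterion: (39/7) ≡ 39^3 ≡ 1 (mod 7), i.e. (39/7) = 1.
Legendre symbol 1 ⇒ 7 is split.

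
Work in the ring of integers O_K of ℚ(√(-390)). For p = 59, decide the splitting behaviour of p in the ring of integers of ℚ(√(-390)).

-390 mod 4 = 2, hence disc K = 4·(-390) = -1560 and O_K = ℤ[√-390].
Since gcd(59, -1560) = 1 the prime 59 does not ramify.
(-390/59) = 23^29 mod 59 = 58, giving Legendre symbol -1.
(-390/59) = -1, so 59 is inert.

inert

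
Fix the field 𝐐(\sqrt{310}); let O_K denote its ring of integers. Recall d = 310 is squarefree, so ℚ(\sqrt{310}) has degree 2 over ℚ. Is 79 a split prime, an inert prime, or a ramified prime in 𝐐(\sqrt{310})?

d = 310 ≡ 2 (mod 4), so O_K = ℤ[√310] and disc(K) = 4d = 1240.
Since gcd(79, 1240) = 1 the prime 79 does not ramify.
Compute (310/79) via Euler: 73^((79-1)/2) mod 79 = 1, so (310/79) = 1.
(310/79) = 1, so 79 splits.

79 splits in O_K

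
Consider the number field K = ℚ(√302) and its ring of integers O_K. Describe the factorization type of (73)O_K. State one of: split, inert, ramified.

inert — (73) stays prime in O_K

Since 302 ≢ 1 mod 4, the ring of integers is ℤ[√302] with discriminant 4·302 = 1208.
73 ∤ 1208, so 73 is unramified.
Euler's criterion: 302^36 mod 73 = 72. Thus (302|73) = -1.
Legendre symbol -1 ⇒ 73 is inert.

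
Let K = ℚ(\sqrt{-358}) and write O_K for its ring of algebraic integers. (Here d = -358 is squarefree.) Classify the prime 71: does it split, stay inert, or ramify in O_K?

d = -358 ≡ 2 (mod 4), so O_K = ℤ[√-358] and disc(K) = 4d = -1432.
Since gcd(71, -1432) = 1 the prime 71 does not ramify.
Euler's criterion: (-358)^35 mod 71 = 70. Thus (-358|71) = -1.
(-358/71) = -1, so 71 is inert.

p is inert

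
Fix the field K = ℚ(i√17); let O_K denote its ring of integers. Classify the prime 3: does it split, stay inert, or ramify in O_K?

splits completely

-17 mod 4 = 3, hence disc K = 4·(-17) = -68 and O_K = ℤ[√-17].
disc(K) = -68 is not divisible by 3; 3 is unramified.
Euler's criterion: (-17)^1 mod 3 = 1. Thus (-17|3) = 1.
d is a quadratic residue mod p, hence 3 splits in O_K.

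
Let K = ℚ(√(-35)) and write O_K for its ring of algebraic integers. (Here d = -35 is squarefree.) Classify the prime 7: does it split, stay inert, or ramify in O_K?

p ramifies

d = -35 ≡ 1 (mod 4), so O_K = ℤ[(1+√-35)/2] and disc(K) = d = -35.
Ramification test: 7 | -35. The prime 7 ramifies in K.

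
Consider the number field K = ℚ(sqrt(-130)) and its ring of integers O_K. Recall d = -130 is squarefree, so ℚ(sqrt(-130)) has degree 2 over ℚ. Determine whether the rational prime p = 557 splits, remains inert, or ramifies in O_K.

remains prime (inert)

d = -130 ≡ 2 (mod 4), so O_K = ℤ[√-130] and disc(K) = 4d = -520.
Since gcd(557, -520) = 1 the prime 557 does not ramify.
Compute (-130/557) via Euler: 427^((557-1)/2) mod 557 = 556, so (-130/557) = -1.
(-130/557) = -1, so 557 is inert.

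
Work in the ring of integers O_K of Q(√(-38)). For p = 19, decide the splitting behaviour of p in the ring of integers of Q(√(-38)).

Since -38 ≢ 1 mod 4, the ring of integers is ℤ[√-38] with discriminant 4·(-38) = -152.
disc(K) = -152 = 19·(-8), so p = 19 is ramified.

ramifies in O_K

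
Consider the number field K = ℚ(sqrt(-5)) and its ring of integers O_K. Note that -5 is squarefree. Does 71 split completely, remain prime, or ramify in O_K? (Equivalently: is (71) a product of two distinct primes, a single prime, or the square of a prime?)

inert — (71) stays prime in O_K

Since -5 ≢ 1 mod 4, the ring of integers is ℤ[√-5] with discriminant 4·(-5) = -20.
71 ∤ -20, so 71 is unramified.
(-5/71) = 66^35 mod 71 = 70, giving Legendre symbol -1.
d is a non-residue mod p, hence 71 remains inert in O_K.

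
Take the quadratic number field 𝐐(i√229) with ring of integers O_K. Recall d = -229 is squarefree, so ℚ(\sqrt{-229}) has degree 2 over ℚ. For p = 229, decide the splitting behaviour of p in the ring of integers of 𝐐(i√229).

d = -229 ≡ 3 (mod 4), so O_K = ℤ[√-229] and disc(K) = 4d = -916.
229 divides disc(K) = -916, so 229 ramifies.

p ramifies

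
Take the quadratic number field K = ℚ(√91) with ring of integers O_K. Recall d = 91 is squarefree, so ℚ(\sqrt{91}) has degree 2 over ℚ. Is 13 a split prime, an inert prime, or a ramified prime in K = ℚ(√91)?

ramified

d = 91 ≡ 3 (mod 4), so O_K = ℤ[√91] and disc(K) = 4d = 364.
disc(K) = 364 = 13·28, so p = 13 is ramified.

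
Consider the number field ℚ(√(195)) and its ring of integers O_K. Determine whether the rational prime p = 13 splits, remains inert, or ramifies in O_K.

ramified

195 mod 4 = 3, hence disc K = 4·195 = 780 and O_K = ℤ[√195].
Ramification test: 13 | 780. The prime 13 ramifies in K.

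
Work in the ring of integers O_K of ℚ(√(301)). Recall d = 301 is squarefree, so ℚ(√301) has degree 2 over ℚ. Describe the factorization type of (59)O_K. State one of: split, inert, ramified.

inert — (59) stays prime in O_K

d = 301 ≡ 1 (mod 4), so O_K = ℤ[(1+√301)/2] and disc(K) = d = 301.
Since gcd(59, 301) = 1 the prime 59 does not ramify.
Euler's criterion: 301^29 mod 59 = 58. Thus (301|59) = -1.
d is a non-residue mod p, hence 59 remains inert in O_K.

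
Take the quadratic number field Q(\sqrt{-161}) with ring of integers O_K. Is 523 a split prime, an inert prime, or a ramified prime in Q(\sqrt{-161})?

523 remains inert

d = -161 ≡ 3 (mod 4), so O_K = ℤ[√-161] and disc(K) = 4d = -644.
disc(K) = -644 is not divisible by 523; 523 is unramified.
Compute (-161/523) via Euler: 362^((523-1)/2) mod 523 = 522, so (-161/523) = -1.
Legendre symbol -1 ⇒ 523 is inert.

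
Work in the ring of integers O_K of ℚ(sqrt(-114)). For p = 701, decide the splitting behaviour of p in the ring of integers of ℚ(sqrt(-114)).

d = -114 ≡ 2 (mod 4), so O_K = ℤ[√-114] and disc(K) = 4d = -456.
Since gcd(701, -456) = 1 the prime 701 does not ramify.
Euler's criterion: (-114)^350 mod 701 = 1. Thus (-114|701) = 1.
Legendre symbol 1 ⇒ 701 is split.

splits completely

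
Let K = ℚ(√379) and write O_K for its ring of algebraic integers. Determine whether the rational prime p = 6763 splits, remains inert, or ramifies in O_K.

remains prime (inert)

Since 379 ≢ 1 mod 4, the ring of integers is ℤ[√379] with discriminant 4·379 = 1516.
disc(K) = 1516 is not divisible by 6763; 6763 is unramified.
(379/6763) = 379^3381 mod 6763 = 6762, giving Legendre symbol -1.
Legendre symbol -1 ⇒ 6763 is inert.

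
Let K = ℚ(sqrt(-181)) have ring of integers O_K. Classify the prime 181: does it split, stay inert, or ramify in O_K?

ramified — (181) = 𝔭²

-181 mod 4 = 3, hence disc K = 4·(-181) = -724 and O_K = ℤ[√-181].
Ramification test: 181 | -724. The prime 181 ramifies in K.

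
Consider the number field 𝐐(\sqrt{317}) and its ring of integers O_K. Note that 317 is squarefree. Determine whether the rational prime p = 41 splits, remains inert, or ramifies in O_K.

317 mod 4 = 1, hence disc K = 317 and O_K = ℤ[(1+√317)/2].
Since gcd(41, 317) = 1 the prime 41 does not ramify.
Euler's criterion: 317^20 mod 41 = 40. Thus (317|41) = -1.
Legendre symbol -1 ⇒ 41 is inert.

remains prime (inert)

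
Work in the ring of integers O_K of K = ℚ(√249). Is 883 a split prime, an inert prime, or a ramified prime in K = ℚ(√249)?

Since 249 ≡ 1 mod 4, the ring of integers is ℤ[(1+√249)/2] with discriminant 249.
disc(K) = 249 is not divisible by 883; 883 is unramified.
(249/883) = 249^441 mod 883 = 882, giving Legendre symbol -1.
Legendre symbol -1 ⇒ 883 is inert.

inert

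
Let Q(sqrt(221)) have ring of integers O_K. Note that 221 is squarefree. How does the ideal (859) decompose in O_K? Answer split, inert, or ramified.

221 mod 4 = 1, hence disc K = 221 and O_K = ℤ[(1+√221)/2].
859 ∤ 221, so 859 is unramified.
Compute (221/859) via Euler: 221^((859-1)/2) mod 859 = 1, so (221/859) = 1.
Legendre symbol 1 ⇒ 859 is split.

splits completely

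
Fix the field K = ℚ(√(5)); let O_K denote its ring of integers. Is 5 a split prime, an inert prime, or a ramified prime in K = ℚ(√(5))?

p ramifies

d = 5 ≡ 1 (mod 4), so O_K = ℤ[(1+√5)/2] and disc(K) = d = 5.
disc(K) = 5 = 5·1, so p = 5 is ramified.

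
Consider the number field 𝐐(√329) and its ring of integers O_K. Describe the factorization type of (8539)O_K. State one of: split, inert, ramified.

remains prime (inert)

d = 329 ≡ 1 (mod 4), so O_K = ℤ[(1+√329)/2] and disc(K) = d = 329.
8539 ∤ 329, so 8539 is unramified.
Compute (329/8539) via Euler: 329^((8539-1)/2) mod 8539 = 8538, so (329/8539) = -1.
(329/8539) = -1, so 8539 is inert.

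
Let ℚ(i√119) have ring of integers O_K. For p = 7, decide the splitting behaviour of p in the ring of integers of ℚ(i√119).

ramified — (7) = 𝔭²

Since -119 ≡ 1 mod 4, the ring of integers is ℤ[(1+√-119)/2] with discriminant -119.
disc(K) = -119 = 7·(-17), so p = 7 is ramified.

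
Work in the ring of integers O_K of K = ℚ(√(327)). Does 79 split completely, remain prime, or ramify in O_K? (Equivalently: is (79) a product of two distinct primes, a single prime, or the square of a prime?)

327 mod 4 = 3, hence disc K = 4·327 = 1308 and O_K = ℤ[√327].
Since gcd(79, 1308) = 1 the prime 79 does not ramify.
(327/79) = 11^39 mod 79 = 1, giving Legendre symbol 1.
(327/79) = 1, so 79 splits.

79 splits in O_K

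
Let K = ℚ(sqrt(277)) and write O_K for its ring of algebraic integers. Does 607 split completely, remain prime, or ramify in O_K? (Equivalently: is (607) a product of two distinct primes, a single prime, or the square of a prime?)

Since 277 ≡ 1 mod 4, the ring of integers is ℤ[(1+√277)/2] with discriminant 277.
Since gcd(607, 277) = 1 the prime 607 does not ramify.
Euler's criterion: 277^303 mod 607 = 606. Thus (277|607) = -1.
(277/607) = -1, so 607 is inert.

inert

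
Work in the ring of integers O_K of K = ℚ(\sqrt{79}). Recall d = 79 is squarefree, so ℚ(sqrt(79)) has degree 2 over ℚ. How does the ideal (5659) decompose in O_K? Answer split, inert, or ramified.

p is inert

79 mod 4 = 3, hence disc K = 4·79 = 316 and O_K = ℤ[√79].
Since gcd(5659, 316) = 1 the prime 5659 does not ramify.
Euler's criterion: 79^2829 mod 5659 = 5658. Thus (79|5659) = -1.
Legendre symbol -1 ⇒ 5659 is inert.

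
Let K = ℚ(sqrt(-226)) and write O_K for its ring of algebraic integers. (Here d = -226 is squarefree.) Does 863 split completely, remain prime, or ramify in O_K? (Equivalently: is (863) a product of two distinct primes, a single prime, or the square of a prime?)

863 remains inert

-226 mod 4 = 2, hence disc K = 4·(-226) = -904 and O_K = ℤ[√-226].
Since gcd(863, -904) = 1 the prime 863 does not ramify.
(-226/863) = 637^431 mod 863 = 862, giving Legendre symbol -1.
(-226/863) = -1, so 863 is inert.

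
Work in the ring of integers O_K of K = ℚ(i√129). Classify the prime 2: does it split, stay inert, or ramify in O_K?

d = -129 ≡ 3 (mod 4), so O_K = ℤ[√-129] and disc(K) = 4d = -516.
disc(K) = -516 = 2·(-258), so p = 2 is ramified.

p ramifies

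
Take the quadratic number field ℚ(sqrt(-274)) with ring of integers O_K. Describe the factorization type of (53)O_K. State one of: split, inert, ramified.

Since -274 ≢ 1 mod 4, the ring of integers is ℤ[√-274] with discriminant 4·(-274) = -1096.
Since gcd(53, -1096) = 1 the prime 53 does not ramify.
Euler's criterion: (-274)^26 mod 53 = 1. Thus (-274|53) = 1.
(-274/53) = 1, so 53 splits.

p splits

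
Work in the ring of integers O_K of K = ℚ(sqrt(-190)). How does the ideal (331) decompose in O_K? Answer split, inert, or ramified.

d = -190 ≡ 2 (mod 4), so O_K = ℤ[√-190] and disc(K) = 4d = -760.
331 ∤ -760, so 331 is unramified.
Compute (-190/331) via Euler: 141^((331-1)/2) mod 331 = 1, so (-190/331) = 1.
d is a quadratic residue mod p, hence 331 splits in O_K.

331 splits in O_K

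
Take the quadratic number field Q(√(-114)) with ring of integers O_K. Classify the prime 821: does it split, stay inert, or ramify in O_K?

split

d = -114 ≡ 2 (mod 4), so O_K = ℤ[√-114] and disc(K) = 4d = -456.
821 ∤ -456, so 821 is unramified.
Compute (-114/821) via Euler: 707^((821-1)/2) mod 821 = 1, so (-114/821) = 1.
d is a quadratic residue mod p, hence 821 splits in O_K.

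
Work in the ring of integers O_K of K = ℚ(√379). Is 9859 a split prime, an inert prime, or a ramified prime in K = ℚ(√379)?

remains prime (inert)

379 mod 4 = 3, hence disc K = 4·379 = 1516 and O_K = ℤ[√379].
9859 ∤ 1516, so 9859 is unramified.
Euler's criterion: 379^4929 mod 9859 = 9858. Thus (379|9859) = -1.
d is a non-residue mod p, hence 9859 remains inert in O_K.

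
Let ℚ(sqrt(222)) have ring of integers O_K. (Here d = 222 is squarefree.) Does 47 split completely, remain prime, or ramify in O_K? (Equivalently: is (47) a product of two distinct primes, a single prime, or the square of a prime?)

Since 222 ≢ 1 mod 4, the ring of integers is ℤ[√222] with discriminant 4·222 = 888.
47 ∤ 888, so 47 is unramified.
Compute (222/47) via Euler: 34^((47-1)/2) mod 47 = 1, so (222/47) = 1.
(222/47) = 1, so 47 splits.

47 splits in O_K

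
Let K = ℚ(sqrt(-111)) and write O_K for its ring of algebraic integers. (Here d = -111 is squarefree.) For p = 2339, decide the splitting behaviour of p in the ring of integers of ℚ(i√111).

-111 mod 4 = 1, hence disc K = -111 and O_K = ℤ[(1+√-111)/2].
Since gcd(2339, -111) = 1 the prime 2339 does not ramify.
(-111/2339) = 2228^1169 mod 2339 = 1, giving Legendre symbol 1.
Legendre symbol 1 ⇒ 2339 is split.

2339 splits in O_K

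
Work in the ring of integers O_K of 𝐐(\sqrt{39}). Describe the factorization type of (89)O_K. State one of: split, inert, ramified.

p splits

39 mod 4 = 3, hence disc K = 4·39 = 156 and O_K = ℤ[√39].
disc(K) = 156 is not divisible by 89; 89 is unramified.
Legendre symbol by Euler's criterion: (39/89) ≡ 39^44 ≡ 1 (mod 89), i.e. (39/89) = 1.
Legendre symbol 1 ⇒ 89 is split.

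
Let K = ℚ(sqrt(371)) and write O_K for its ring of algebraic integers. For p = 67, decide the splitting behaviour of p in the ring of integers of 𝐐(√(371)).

split

371 mod 4 = 3, hence disc K = 4·371 = 1484 and O_K = ℤ[√371].
67 ∤ 1484, so 67 is unramified.
(371/67) = 36^33 mod 67 = 1, giving Legendre symbol 1.
d is a quadratic residue mod p, hence 67 splits in O_K.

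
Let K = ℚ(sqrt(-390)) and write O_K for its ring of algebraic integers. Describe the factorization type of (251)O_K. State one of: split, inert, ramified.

d = -390 ≡ 2 (mod 4), so O_K = ℤ[√-390] and disc(K) = 4d = -1560.
251 ∤ -1560, so 251 is unramified.
Euler's criterion: (-390)^125 mod 251 = 1. Thus (-390|251) = 1.
Legendre symbol 1 ⇒ 251 is split.

split — (251) = 𝔭₁𝔭₂ with 𝔭₁ ≠ 𝔭₂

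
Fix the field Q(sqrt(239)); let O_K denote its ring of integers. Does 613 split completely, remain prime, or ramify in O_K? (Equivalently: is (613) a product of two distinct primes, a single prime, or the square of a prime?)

Since 239 ≢ 1 mod 4, the ring of integers is ℤ[√239] with discriminant 4·239 = 956.
disc(K) = 956 is not divisible by 613; 613 is unramified.
(239/613) = 239^306 mod 613 = 1, giving Legendre symbol 1.
(239/613) = 1, so 613 splits.

split — (613) = 𝔭₁𝔭₂ with 𝔭₁ ≠ 𝔭₂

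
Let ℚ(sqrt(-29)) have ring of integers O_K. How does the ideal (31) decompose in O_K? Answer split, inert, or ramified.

split — (31) = 𝔭₁𝔭₂ with 𝔭₁ ≠ 𝔭₂

Since -29 ≢ 1 mod 4, the ring of integers is ℤ[√-29] with discriminant 4·(-29) = -116.
Since gcd(31, -116) = 1 the prime 31 does not ramify.
(-29/31) = 2^15 mod 31 = 1, giving Legendre symbol 1.
(-29/31) = 1, so 31 splits.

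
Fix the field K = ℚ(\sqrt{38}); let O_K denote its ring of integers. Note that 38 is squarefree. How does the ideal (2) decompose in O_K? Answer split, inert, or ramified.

ramifies in O_K

38 mod 4 = 2, hence disc K = 4·38 = 152 and O_K = ℤ[√38].
Ramification test: 2 | 152. The prime 2 ramifies in K.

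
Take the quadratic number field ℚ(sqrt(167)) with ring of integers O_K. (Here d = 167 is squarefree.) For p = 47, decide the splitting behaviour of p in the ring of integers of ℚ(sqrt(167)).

47 remains inert

167 mod 4 = 3, hence disc K = 4·167 = 668 and O_K = ℤ[√167].
disc(K) = 668 is not divisible by 47; 47 is unramified.
Euler's criterion: 167^23 mod 47 = 46. Thus (167|47) = -1.
Legendre symbol -1 ⇒ 47 is inert.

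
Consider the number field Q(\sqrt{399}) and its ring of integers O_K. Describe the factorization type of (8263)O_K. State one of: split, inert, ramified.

splits completely

d = 399 ≡ 3 (mod 4), so O_K = ℤ[√399] and disc(K) = 4d = 1596.
Since gcd(8263, 1596) = 1 the prime 8263 does not ramify.
(399/8263) = 399^4131 mod 8263 = 1, giving Legendre symbol 1.
Legendre symbol 1 ⇒ 8263 is split.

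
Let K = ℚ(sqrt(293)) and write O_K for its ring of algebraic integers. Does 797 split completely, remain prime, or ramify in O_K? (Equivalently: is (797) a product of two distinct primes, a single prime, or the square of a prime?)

797 splits in O_K

d = 293 ≡ 1 (mod 4), so O_K = ℤ[(1+√293)/2] and disc(K) = d = 293.
disc(K) = 293 is not divisible by 797; 797 is unramified.
Compute (293/797) via Euler: 293^((797-1)/2) mod 797 = 1, so (293/797) = 1.
d is a quadratic residue mod p, hence 797 splits in O_K.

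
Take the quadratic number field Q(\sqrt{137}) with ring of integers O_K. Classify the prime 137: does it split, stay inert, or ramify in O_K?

p ramifies

d = 137 ≡ 1 (mod 4), so O_K = ℤ[(1+√137)/2] and disc(K) = d = 137.
137 divides disc(K) = 137, so 137 ramifies.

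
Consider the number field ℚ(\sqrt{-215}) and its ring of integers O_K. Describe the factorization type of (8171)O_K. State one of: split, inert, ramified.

splits completely

-215 mod 4 = 1, hence disc K = -215 and O_K = ℤ[(1+√-215)/2].
Since gcd(8171, -215) = 1 the prime 8171 does not ramify.
Euler's criterion: (-215)^4085 mod 8171 = 1. Thus (-215|8171) = 1.
d is a quadratic residue mod p, hence 8171 splits in O_K.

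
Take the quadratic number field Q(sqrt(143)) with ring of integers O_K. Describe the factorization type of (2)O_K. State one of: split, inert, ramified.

p ramifies

d = 143 ≡ 3 (mod 4), so O_K = ℤ[√143] and disc(K) = 4d = 572.
disc(K) = 572 = 2·286, so p = 2 is ramified.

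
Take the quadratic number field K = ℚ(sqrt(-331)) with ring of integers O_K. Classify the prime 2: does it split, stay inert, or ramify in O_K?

inert — (2) stays prime in O_K

-331 mod 4 = 1, hence disc K = -331 and O_K = ℤ[(1+√-331)/2].
disc(K) = -331 is not divisible by 2; 2 is unramified.
Checking d mod 8: -331 ≡ 5. Hence 2 is inert in O_K.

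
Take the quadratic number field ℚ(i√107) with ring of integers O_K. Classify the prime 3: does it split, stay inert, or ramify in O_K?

-107 mod 4 = 1, hence disc K = -107 and O_K = ℤ[(1+√-107)/2].
disc(K) = -107 is not divisible by 3; 3 is unramified.
(-107/3) = 1^1 mod 3 = 1, giving Legendre symbol 1.
(-107/3) = 1, so 3 splits.

split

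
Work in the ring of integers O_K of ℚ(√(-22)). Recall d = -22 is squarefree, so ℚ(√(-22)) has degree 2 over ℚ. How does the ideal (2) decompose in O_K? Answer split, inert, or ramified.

ramified

-22 mod 4 = 2, hence disc K = 4·(-22) = -88 and O_K = ℤ[√-22].
Ramification test: 2 | -88. The prime 2 ramifies in K.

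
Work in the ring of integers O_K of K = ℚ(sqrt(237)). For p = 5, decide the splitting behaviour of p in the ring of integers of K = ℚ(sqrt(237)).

d = 237 ≡ 1 (mod 4), so O_K = ℤ[(1+√237)/2] and disc(K) = d = 237.
5 ∤ 237, so 5 is unramified.
Euler's criterion: 237^2 mod 5 = 4. Thus (237|5) = -1.
(237/5) = -1, so 5 is inert.

inert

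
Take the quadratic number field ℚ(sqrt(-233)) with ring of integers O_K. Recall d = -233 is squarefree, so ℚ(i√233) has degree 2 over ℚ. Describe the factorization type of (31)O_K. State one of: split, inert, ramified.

inert — (31) stays prime in O_K

d = -233 ≡ 3 (mod 4), so O_K = ℤ[√-233] and disc(K) = 4d = -932.
disc(K) = -932 is not divisible by 31; 31 is unramified.
Legendre symbol by Euler's criterion: (-233/31) ≡ (-233)^15 ≡ 30 (mod 31), i.e. (-233/31) = -1.
d is a non-residue mod p, hence 31 remains inert in O_K.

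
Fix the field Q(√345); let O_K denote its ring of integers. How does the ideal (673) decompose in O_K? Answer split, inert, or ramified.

Since 345 ≡ 1 mod 4, the ring of integers is ℤ[(1+√345)/2] with discriminant 345.
673 ∤ 345, so 673 is unramified.
Legendre symbol by Euler's criterion: (345/673) ≡ 345^336 ≡ 672 (mod 673), i.e. (345/673) = -1.
d is a non-residue mod p, hence 673 remains inert in O_K.

remains prime (inert)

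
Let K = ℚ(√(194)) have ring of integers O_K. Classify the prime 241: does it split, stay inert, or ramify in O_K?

d = 194 ≡ 2 (mod 4), so O_K = ℤ[√194] and disc(K) = 4d = 776.
disc(K) = 776 is not divisible by 241; 241 is unramified.
Legendre symbol by Euler's criterion: (194/241) ≡ 194^120 ≡ 1 (mod 241), i.e. (194/241) = 1.
(194/241) = 1, so 241 splits.

split — (241) = 𝔭₁𝔭₂ with 𝔭₁ ≠ 𝔭₂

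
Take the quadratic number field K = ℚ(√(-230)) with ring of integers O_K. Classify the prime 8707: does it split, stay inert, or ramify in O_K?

Since -230 ≢ 1 mod 4, the ring of integers is ℤ[√-230] with discriminant 4·(-230) = -920.
disc(K) = -920 is not divisible by 8707; 8707 is unramified.
(-230/8707) = 8477^4353 mod 8707 = 1, giving Legendre symbol 1.
(-230/8707) = 1, so 8707 splits.

split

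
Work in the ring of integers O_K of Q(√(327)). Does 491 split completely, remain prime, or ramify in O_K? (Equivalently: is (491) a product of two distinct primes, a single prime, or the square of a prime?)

327 mod 4 = 3, hence disc K = 4·327 = 1308 and O_K = ℤ[√327].
disc(K) = 1308 is not divisible by 491; 491 is unramified.
Legendre symbol by Euler's criterion: (327/491) ≡ 327^245 ≡ 490 (mod 491), i.e. (327/491) = -1.
(327/491) = -1, so 491 is inert.

p is inert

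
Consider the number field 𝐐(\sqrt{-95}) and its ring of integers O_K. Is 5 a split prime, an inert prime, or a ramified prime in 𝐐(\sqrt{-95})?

Since -95 ≡ 1 mod 4, the ring of integers is ℤ[(1+√-95)/2] with discriminant -95.
Ramification test: 5 | -95. The prime 5 ramifies in K.

p ramifies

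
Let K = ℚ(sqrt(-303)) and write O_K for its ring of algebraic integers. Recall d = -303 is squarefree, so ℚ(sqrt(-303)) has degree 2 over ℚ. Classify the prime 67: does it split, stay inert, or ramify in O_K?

p is inert

Since -303 ≡ 1 mod 4, the ring of integers is ℤ[(1+√-303)/2] with discriminant -303.
67 ∤ -303, so 67 is unramified.
Compute (-303/67) via Euler: 32^((67-1)/2) mod 67 = 66, so (-303/67) = -1.
d is a non-residue mod p, hence 67 remains inert in O_K.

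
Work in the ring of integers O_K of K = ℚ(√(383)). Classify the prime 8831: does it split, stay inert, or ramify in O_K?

splits completely

383 mod 4 = 3, hence disc K = 4·383 = 1532 and O_K = ℤ[√383].
8831 ∤ 1532, so 8831 is unramified.
Euler's criterion: 383^4415 mod 8831 = 1. Thus (383|8831) = 1.
Legendre symbol 1 ⇒ 8831 is split.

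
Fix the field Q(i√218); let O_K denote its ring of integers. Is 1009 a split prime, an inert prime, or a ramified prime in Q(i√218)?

Since -218 ≢ 1 mod 4, the ring of integers is ℤ[√-218] with discriminant 4·(-218) = -872.
Since gcd(1009, -872) = 1 the prime 1009 does not ramify.
(-218/1009) = 791^504 mod 1009 = 1, giving Legendre symbol 1.
d is a quadratic residue mod p, hence 1009 splits in O_K.

splits completely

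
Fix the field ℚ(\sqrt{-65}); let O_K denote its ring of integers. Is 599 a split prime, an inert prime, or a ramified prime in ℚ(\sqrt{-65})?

d = -65 ≡ 3 (mod 4), so O_K = ℤ[√-65] and disc(K) = 4d = -260.
Since gcd(599, -260) = 1 the prime 599 does not ramify.
Legendre symbol by Euler's criterion: (-65/599) ≡ (-65)^299 ≡ 598 (mod 599), i.e. (-65/599) = -1.
(-65/599) = -1, so 599 is inert.

remains prime (inert)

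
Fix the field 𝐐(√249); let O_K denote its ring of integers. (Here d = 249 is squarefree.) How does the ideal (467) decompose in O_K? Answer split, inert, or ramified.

p splits

d = 249 ≡ 1 (mod 4), so O_K = ℤ[(1+√249)/2] and disc(K) = d = 249.
Since gcd(467, 249) = 1 the prime 467 does not ramify.
(249/467) = 249^233 mod 467 = 1, giving Legendre symbol 1.
Legendre symbol 1 ⇒ 467 is split.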